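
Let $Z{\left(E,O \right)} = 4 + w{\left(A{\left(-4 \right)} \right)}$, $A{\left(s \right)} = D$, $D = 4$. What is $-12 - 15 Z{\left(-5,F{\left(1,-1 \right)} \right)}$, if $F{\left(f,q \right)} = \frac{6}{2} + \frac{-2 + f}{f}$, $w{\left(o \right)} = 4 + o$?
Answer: $-192$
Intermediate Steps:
$A{\left(s \right)} = 4$
$F{\left(f,q \right)} = 3 + \frac{-2 + f}{f}$ ($F{\left(f,q \right)} = 6 \cdot \frac{1}{2} + \frac{-2 + f}{f} = 3 + \frac{-2 + f}{f}$)
$Z{\left(E,O \right)} = 12$ ($Z{\left(E,O \right)} = 4 + \left(4 + 4\right) = 4 + 8 = 12$)
$-12 - 15 Z{\left(-5,F{\left(1,-1 \right)} \right)} = -12 - 180 = -192$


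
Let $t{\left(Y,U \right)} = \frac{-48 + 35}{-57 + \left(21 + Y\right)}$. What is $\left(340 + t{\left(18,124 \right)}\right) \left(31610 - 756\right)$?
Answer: $\frac{94613791}{9} \approx 1.0513 \cdot 10^{7}$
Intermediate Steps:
$t{\left(Y,U \right)} = - \frac{13}{-36 + Y}$
$\left(340 + t{\left(18,124 \right)}\right) \left(31610 - 756\right) = \left(340 - \frac{13}{-36 + 18}\right) \left(31610 - 756\right) = \left(340 - \frac{13}{-18}\right) 30854 = \left(340 - - \frac{13}{18}\right) 30854 = \left(340 + \frac{13}{18}\right) 30854 = \frac{6133}{18} \cdot 30854 = \frac{94613791}{9}$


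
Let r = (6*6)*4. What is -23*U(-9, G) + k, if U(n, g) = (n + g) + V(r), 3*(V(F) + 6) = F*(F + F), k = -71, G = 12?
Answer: -317954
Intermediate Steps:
r = 144 (r = 36*4 = 144)
V(F) = -6 + 2*F²/3 (V(F) = -6 + (F*(F + F))/3 = -6 + (F*(2*F))/3 = -6 + (2*F²)/3 = -6 + 2*F²/3)
U(n, g) = 13818 + g + n (U(n, g) = (n + g) + (-6 + (⅔)*144²) = (g + n) + (-6 + (⅔)*20736) = (g + n) + (-6 + 13824) = (g + n) + 13818 = 13818 + g + n)
-23*U(-9, G) + k = -23*(13818 + 12 - 9) - 71 = -23*13821 - 71 = -317883 - 71 = -317954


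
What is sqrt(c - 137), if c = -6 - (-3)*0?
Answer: I*sqrt(143) ≈ 11.958*I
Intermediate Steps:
c = -6 (c = -6 - 1*0 = -6 + 0 = -6)
sqrt(c - 137) = sqrt(-6 - 137) = sqrt(-143) = I*sqrt(143)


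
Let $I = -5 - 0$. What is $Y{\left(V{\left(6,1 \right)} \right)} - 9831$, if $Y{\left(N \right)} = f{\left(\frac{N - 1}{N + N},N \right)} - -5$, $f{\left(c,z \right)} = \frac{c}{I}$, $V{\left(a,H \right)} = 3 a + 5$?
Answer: $- \frac{1130001}{115} \approx -9826.1$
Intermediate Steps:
$V{\left(a,H \right)} = 5 + 3 a$
$I = -5$ ($I = -5 + 0 = -5$)
$f{\left(c,z \right)} = - \frac{c}{5}$ ($f{\left(c,z \right)} = \frac{c}{-5} = c \left(- \frac{1}{5}\right) = - \frac{c}{5}$)
$Y{\left(N \right)} = 5 - \frac{-1 + N}{10 N}$ ($Y{\left(N \right)} = - \frac{\left(N - 1\right) \frac{1}{N + N}}{5} - -5 = - \frac{\left(-1 + N\right) \frac{1}{2 N}}{5} + 5 = - \frac{\frac{1}{2} \frac{1}{N} \left(-1 + N\right)}{5} + 5 = - \frac{-1 + N}{10 N} + 5 = 5 - \frac{-1 + N}{10 N}$)
$Y{\left(V{\left(6,1 \right)} \right)} - 9831 = \frac{1 + 49 \left(5 + 3 \cdot 6\right)}{10 \left(5 + 3 \cdot 6\right)} - 9831 = \frac{1 + 49 \left(5 + 18\right)}{10 \left(5 + 18\right)} - 9831 = \frac{1 + 49 \cdot 23}{10 \cdot 23} - 9831 = \frac{1}{10} \cdot \frac{1}{23} \left(1 + 1127\right) - 9831 = \frac{1}{10} \cdot \frac{1}{23} \cdot 1128 - 9831 = \frac{564}{115} - 9831 = - \frac{1130001}{115}$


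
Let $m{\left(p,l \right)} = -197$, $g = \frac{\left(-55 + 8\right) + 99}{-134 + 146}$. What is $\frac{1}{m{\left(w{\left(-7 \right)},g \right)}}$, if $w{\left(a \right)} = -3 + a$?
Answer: $- \frac{1}{197} \approx -0.0050761$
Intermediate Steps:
$g = \frac{13}{3}$ ($g = \frac{-47 + 99}{12} = 52 \cdot \frac{1}{12} = \frac{13}{3} \approx 4.3333$)
$\frac{1}{m{\left(w{\left(-7 \right)},g \right)}} = \frac{1}{-197} = - \frac{1}{197}$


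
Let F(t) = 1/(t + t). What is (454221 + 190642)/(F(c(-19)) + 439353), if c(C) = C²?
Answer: 465591086/317212867 ≈ 1.4678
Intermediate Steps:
F(t) = 1/(2*t)
(454221 + 190642)/(F(c(-19)) + 439353) = (454221 + 190642)/(1/(2*((-19)²)) + 439353) = 644863/((½)/361 + 439353) = 644863/((½)*(1/361) + 439353) = 644863/(1/722 + 439353) = 644863/(317212867/722) = 644863*(722/317212867) = 465591086/317212867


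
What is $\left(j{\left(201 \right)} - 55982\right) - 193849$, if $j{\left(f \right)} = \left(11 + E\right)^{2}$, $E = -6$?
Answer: $-249806$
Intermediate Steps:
$j{\left(f \right)} = 25$ ($j{\left(f \right)} = \left(11 - 6\right)^{2} = 5^{2} = 25$)
$\left(j{\left(201 \right)} - 55982\right) - 193849 = \left(25 - 55982\right) - 193849 = -55957 - 193849 = -249806$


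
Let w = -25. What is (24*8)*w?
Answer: -4800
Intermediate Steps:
(24*8)*w = (24*8)*(-25) = 192*(-25) = -4800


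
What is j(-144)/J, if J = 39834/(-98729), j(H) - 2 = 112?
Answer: -1875851/6639 ≈ -282.55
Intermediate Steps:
j(H) = 114 (j(H) = 2 + 112 = 114)
J = -39834/98729 (J = 39834*(-1/98729) = -39834/98729 ≈ -0.40347)
j(-144)/J = 114/(-39834/98729) = 114*(-98729/39834) = -1875851/6639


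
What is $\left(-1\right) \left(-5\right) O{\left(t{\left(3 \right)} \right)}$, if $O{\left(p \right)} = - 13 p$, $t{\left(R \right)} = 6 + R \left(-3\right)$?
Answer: $195$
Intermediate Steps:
$t{\left(R \right)} = 6 - 3 R$
$\left(-1\right) \left(-5\right) O{\left(t{\left(3 \right)} \right)} = \left(-1\right) \left(-5\right) \left(- 13 \left(6 - 9\right)\right) = 5 \left(- 13 \left(6 - 9\right)\right) = 5 \left(\left(-13\right) \left(-3\right)\right) = 5 \cdot 39 = 195$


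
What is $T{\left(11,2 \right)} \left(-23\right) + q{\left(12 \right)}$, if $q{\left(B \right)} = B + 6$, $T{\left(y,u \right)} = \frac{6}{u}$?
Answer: $-51$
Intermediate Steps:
$q{\left(B \right)} = 6 + B$
$T{\left(11,2 \right)} \left(-23\right) + q{\left(12 \right)} = \frac{6}{2} \left(-23\right) + \left(6 + 12\right) = 6 \cdot \frac{1}{2} \left(-23\right) + 18 = 3 \left(-23\right) + 18 = -69 + 18 = -51$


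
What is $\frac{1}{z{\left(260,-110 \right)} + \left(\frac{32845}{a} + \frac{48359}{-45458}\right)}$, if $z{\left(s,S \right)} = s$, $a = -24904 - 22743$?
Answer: $\frac{2165937326}{559346475477} \approx 0.0038723$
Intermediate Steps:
$a = -47647$ ($a = -24904 - 22743 = -47647$)
$\frac{1}{z{\left(260,-110 \right)} + \left(\frac{32845}{a} + \frac{48359}{-45458}\right)} = \frac{1}{260 + \left(\frac{32845}{-47647} + \frac{48359}{-45458}\right)} = \frac{1}{260 + \left(32845 \left(- \frac{1}{47647}\right) + 48359 \left(- \frac{1}{45458}\right)\right)} = \frac{1}{260 - \frac{3797229283}{2165937326}} = \frac{1}{\frac{559346475477}{2165937326}} = \frac{2165937326}{559346475477}$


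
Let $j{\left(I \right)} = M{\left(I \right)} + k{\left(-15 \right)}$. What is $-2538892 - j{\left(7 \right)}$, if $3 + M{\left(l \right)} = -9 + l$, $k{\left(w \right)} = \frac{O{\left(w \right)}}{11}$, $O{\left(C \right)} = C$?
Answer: $- \frac{27927742}{11} \approx -2.5389 \cdot 10^{6}$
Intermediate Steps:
$k{\left(w \right)} = \frac{w}{11}$
$M{\left(l \right)} = -12 + l$ ($M{\left(l \right)} = -3 + \left(-9 + l\right) = -12 + l$)
$j{\left(I \right)} = - \frac{147}{11} + I$ ($j{\left(I \right)} = \left(-12 + I\right) + \frac{1}{11} \left(-15\right) = \left(-12 + I\right) - \frac{15}{11} = - \frac{147}{11} + I$)
$-2538892 - j{\left(7 \right)} = -2538892 - \left(- \frac{147}{11} + 7\right) = -2538892 - - \frac{70}{11} = -2538892 + \frac{70}{11} = - \frac{27927742}{11}$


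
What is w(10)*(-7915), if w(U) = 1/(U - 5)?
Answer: -1583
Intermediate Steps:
w(U) = 1/(-5 + U)
w(10)*(-7915) = -7915/(-5 + 10) = -7915/5 = (⅕)*(-7915) = -1583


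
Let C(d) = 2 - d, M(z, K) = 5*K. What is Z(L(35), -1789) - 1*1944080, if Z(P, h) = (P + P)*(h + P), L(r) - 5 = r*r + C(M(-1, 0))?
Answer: -3316528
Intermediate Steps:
L(r) = 7 + r² (L(r) = 5 + (r*r + (2 - 5*0)) = 5 + (r² + (2 - 1*0)) = 5 + (r² + (2 + 0)) = 5 + (r² + 2) = 5 + (2 + r²) = 7 + r²)
Z(P, h) = 2*P*(P + h) (Z(P, h) = (2*P)*(P + h) = 2*P*(P + h))
Z(L(35), -1789) - 1*1944080 = 2*(7 + 35²)*((7 + 35²) - 1789) - 1*1944080 = 2*(7 + 1225)*((7 + 1225) - 1789) - 1944080 = 2*1232*(1232 - 1789) - 1944080 = 2*1232*(-557) - 1944080 = -1372448 - 1944080 = -3316528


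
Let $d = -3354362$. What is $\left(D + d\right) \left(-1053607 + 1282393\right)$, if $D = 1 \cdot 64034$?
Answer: $-752780981808$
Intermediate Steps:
$D = 64034$
$\left(D + d\right) \left(-1053607 + 1282393\right) = \left(64034 - 3354362\right) \left(-1053607 + 1282393\right) = \left(-3290328\right) 228786 = -752780981808$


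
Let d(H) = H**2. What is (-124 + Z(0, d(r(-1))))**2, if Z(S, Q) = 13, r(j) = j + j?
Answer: 12321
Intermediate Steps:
r(j) = 2*j
(-124 + Z(0, d(r(-1))))**2 = (-124 + 13)**2 = (-111)**2 = 12321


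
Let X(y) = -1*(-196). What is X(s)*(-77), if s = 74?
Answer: -15092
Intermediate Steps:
X(y) = 196
X(s)*(-77) = 196*(-77) = -15092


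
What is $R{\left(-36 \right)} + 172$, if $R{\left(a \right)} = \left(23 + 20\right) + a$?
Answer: $179$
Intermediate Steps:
$R{\left(a \right)} = 43 + a$
$R{\left(-36 \right)} + 172 = \left(43 - 36\right) + 172 = 7 + 172 = 179$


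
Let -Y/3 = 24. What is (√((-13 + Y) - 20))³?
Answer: -105*I*√105 ≈ -1075.9*I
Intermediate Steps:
Y = -72 (Y = -3*24 = -72)
(√((-13 + Y) - 20))³ = (√((-13 - 72) - 20))³ = (√(-85 - 20))³ = (√(-105))³ = (I*√105)³ = -105*I*√105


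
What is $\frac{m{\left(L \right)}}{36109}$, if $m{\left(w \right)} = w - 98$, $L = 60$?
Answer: $- \frac{38}{36109} \approx -0.0010524$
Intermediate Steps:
$m{\left(w \right)} = -98 + w$
$\frac{m{\left(L \right)}}{36109} = \frac{-98 + 60}{36109} = \left(-38\right) \frac{1}{36109} = - \frac{38}{36109}$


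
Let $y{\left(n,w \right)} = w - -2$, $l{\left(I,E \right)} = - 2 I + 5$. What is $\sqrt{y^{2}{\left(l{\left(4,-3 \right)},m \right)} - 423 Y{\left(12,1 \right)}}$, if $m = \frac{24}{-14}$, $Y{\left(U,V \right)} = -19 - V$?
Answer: $\frac{4 \sqrt{25909}}{7} \approx 91.979$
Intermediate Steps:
$l{\left(I,E \right)} = 5 - 2 I$
$m = - \frac{12}{7}$ ($m = 24 \left(- \frac{1}{14}\right) = - \frac{12}{7} \approx -1.7143$)
$y{\left(n,w \right)} = 2 + w$ ($y{\left(n,w \right)} = w + 2 = 2 + w$)
$\sqrt{y^{2}{\left(l{\left(4,-3 \right)},m \right)} - 423 Y{\left(12,1 \right)}} = \sqrt{\left(2 - \frac{12}{7}\right)^{2} - 423 \left(-19 - 1\right)} = \sqrt{\left(\frac{2}{7}\right)^{2} - 423 \left(-19 - 1\right)} = \sqrt{\frac{4}{49} - -8460} = \sqrt{\frac{4}{49} + 8460} = \sqrt{\frac{414544}{49}} = \frac{4 \sqrt{25909}}{7}$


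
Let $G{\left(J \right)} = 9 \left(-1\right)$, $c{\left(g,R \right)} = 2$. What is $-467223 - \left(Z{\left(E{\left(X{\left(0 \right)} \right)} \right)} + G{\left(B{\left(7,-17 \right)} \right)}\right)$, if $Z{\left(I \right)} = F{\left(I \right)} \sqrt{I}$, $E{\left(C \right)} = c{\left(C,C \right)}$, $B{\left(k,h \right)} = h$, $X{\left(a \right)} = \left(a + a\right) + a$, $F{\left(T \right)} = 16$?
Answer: $-467214 - 16 \sqrt{2} \approx -4.6724 \cdot 10^{5}$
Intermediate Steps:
$X{\left(a \right)} = 3 a$ ($X{\left(a \right)} = 2 a + a = 3 a$)
$E{\left(C \right)} = 2$
$G{\left(J \right)} = -9$
$Z{\left(I \right)} = 16 \sqrt{I}$
$-467223 - \left(Z{\left(E{\left(X{\left(0 \right)} \right)} \right)} + G{\left(B{\left(7,-17 \right)} \right)}\right) = -467223 - \left(16 \sqrt{2} - 9\right) = -467223 - \left(-9 + 16 \sqrt{2}\right) = -467223 + \left(9 - 16 \sqrt{2}\right) = -467214 - 16 \sqrt{2}$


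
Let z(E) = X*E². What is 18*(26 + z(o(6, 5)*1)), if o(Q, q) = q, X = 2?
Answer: 1368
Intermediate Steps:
z(E) = 2*E²
18*(26 + z(o(6, 5)*1)) = 18*(26 + 2*(5*1)²) = 18*(26 + 2*5²) = 18*(26 + 2*25) = 18*(26 + 50) = 18*76 = 1368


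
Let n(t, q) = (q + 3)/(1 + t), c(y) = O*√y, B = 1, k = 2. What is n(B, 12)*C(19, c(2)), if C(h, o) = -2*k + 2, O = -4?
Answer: -15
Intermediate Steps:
c(y) = -4*√y
n(t, q) = (3 + q)/(1 + t)
C(h, o) = -2 (C(h, o) = -2*2 + 2 = -4 + 2 = -2)
n(B, 12)*C(19, c(2)) = ((3 + 12)/(1 + 1))*(-2) = (15/2)*(-2) = -15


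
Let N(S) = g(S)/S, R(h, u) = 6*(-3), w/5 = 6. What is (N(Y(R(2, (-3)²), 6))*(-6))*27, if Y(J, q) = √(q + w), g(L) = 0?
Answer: 0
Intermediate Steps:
w = 30 (w = 5*6 = 30)
R(h, u) = -18
Y(J, q) = √(30 + q) (Y(J, q) = √(q + 30) = √(30 + q))
N(S) = 0 (N(S) = 0/S = 0)
(N(Y(R(2, (-3)²), 6))*(-6))*27 = (0*(-6))*27 = 0*27 = 0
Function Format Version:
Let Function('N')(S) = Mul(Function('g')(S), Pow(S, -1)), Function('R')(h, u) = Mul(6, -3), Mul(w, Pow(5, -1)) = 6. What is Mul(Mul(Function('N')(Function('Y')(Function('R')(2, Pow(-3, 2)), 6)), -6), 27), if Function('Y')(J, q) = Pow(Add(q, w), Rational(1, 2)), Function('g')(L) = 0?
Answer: 0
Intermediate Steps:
w = 30 (w = Mul(5, 6) = 30)
Function('R')(h, u) = -18
Function('Y')(J, q) = Pow(Add(30, q), Rational(1, 2)) (Function('Y')(J, q) = Pow(Add(q, 30), Rational(1, 2)) = Pow(Add(30, q), Rational(1, 2)))
Function('N')(S) = 0 (Function('N')(S) = Mul(0, Pow(S, -1)) = 0)
Mul(Mul(Function('N')(Function('Y')(Function('R')(2, Pow(-3, 2)), 6)), -6), 27) = Mul(Mul(0, -6), 27) = Mul(0, 27) = 0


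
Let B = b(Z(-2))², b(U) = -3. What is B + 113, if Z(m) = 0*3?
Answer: 122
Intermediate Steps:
Z(m) = 0
B = 9 (B = (-3)² = 9)
B + 113 = 9 + 113 = 122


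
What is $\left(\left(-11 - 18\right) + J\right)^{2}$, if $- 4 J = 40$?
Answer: $1521$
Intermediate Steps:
$J = -10$ ($J = \left(- \frac{1}{4}\right) 40 = -10$)
$\left(\left(-11 - 18\right) + J\right)^{2} = \left(\left(-11 - 18\right) - 10\right)^{2} = \left(-29 - 10\right)^{2} = \left(-39\right)^{2} = 1521$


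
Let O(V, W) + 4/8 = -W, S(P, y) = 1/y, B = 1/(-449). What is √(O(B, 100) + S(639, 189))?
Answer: I*√1595454/126 ≈ 10.025*I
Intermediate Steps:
B = -1/449 ≈ -0.0022272
O(V, W) = -½ - W
√(O(B, 100) + S(639, 189)) = √((-½ - 1*100) + 1/189) = √((-½ - 100) + 1/189) = √(-201/2 + 1/189) = √(-37987/378) = I*√1595454/126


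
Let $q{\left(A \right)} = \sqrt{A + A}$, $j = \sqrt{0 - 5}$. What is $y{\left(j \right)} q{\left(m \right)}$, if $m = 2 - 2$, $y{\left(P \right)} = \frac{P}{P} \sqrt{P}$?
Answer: $0$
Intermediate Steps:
$j = i \sqrt{5}$ ($j = \sqrt{-5} = i \sqrt{5} \approx 2.2361 i$)
$y{\left(P \right)} = \sqrt{P}$ ($y{\left(P \right)} = 1 \sqrt{P} = \sqrt{P}$)
$m = 0$
$q{\left(A \right)} = \sqrt{2} \sqrt{A}$ ($q{\left(A \right)} = \sqrt{2 A} = \sqrt{2} \sqrt{A}$)
$y{\left(j \right)} q{\left(m \right)} = \sqrt{i \sqrt{5}} \sqrt{2} \sqrt{0} = \sqrt[4]{5} \sqrt{i} \sqrt{2} \cdot 0 = \sqrt[4]{5} \sqrt{i} 0 = 0$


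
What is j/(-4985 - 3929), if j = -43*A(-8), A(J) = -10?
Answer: -215/4457 ≈ -0.048239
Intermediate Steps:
j = 430 (j = -43*(-10) = 430)
j/(-4985 - 3929) = 430/(-4985 - 3929) = 430/(-8914) = 430*(-1/8914) = -215/4457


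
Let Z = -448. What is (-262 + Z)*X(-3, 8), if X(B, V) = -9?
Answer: 6390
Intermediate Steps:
(-262 + Z)*X(-3, 8) = (-262 - 448)*(-9) = -710*(-9) = 6390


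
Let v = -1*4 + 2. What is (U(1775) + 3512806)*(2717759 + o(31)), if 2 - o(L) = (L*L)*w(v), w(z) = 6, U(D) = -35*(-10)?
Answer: 9527661506220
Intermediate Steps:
v = -2 (v = -4 + 2 = -2)
U(D) = 350
o(L) = 2 - 6*L² (o(L) = 2 - L*L*6 = 2 - L²*6 = 2 - 6*L²)
(U(1775) + 3512806)*(2717759 + o(31)) = (350 + 3512806)*(2717759 + (2 - 6*31²)) = 3513156*(2717759 + (2 - 6*961)) = 3513156*(2717759 + (2 - 5766)) = 3513156*(2717759 - 5764) = 3513156*2711995 = 9527661506220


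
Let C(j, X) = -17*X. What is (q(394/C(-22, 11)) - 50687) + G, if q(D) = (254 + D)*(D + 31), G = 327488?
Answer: 9933957081/34969 ≈ 2.8408e+5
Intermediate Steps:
q(D) = (31 + D)*(254 + D) (q(D) = (254 + D)*(31 + D) = (31 + D)*(254 + D))
(q(394/C(-22, 11)) - 50687) + G = ((7874 + (394/((-17*11)))**2 + 285*(394/((-17*11)))) - 50687) + 327488 = ((7874 + (394/(-187))**2 + 285*(394/(-187))) - 50687) + 327488 = ((7874 + (394*(-1/187))**2 + 285*(394*(-1/187))) - 50687) + 327488 = ((7874 + (-394/187)**2 + 285*(-394/187)) - 50687) + 327488 = ((7874 + 155236/34969 - 112290/187) - 50687) + 327488 = (254502912/34969 - 50687) + 327488 = -1517970791/34969 + 327488 = 9933957081/34969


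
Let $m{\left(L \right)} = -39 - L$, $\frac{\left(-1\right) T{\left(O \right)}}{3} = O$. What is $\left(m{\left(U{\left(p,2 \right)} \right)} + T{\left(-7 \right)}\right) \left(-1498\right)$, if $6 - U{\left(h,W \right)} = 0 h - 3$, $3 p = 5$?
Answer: $40446$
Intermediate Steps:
$p = \frac{5}{3}$ ($p = \frac{1}{3} \cdot 5 = \frac{5}{3} \approx 1.6667$)
$U{\left(h,W \right)} = 9$ ($U{\left(h,W \right)} = 6 - \left(0 h - 3\right) = 6 - \left(0 - 3\right) = 6 - -3 = 6 + 3 = 9$)
$T{\left(O \right)} = - 3 O$
$\left(m{\left(U{\left(p,2 \right)} \right)} + T{\left(-7 \right)}\right) \left(-1498\right) = \left(\left(-39 - 9\right) - -21\right) \left(-1498\right) = \left(\left(-39 - 9\right) + 21\right) \left(-1498\right) = \left(-48 + 21\right) \left(-1498\right) = \left(-27\right) \left(-1498\right) = 40446$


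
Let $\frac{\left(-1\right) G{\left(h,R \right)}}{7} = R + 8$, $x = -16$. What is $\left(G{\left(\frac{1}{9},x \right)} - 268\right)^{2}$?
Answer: $44944$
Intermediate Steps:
$G{\left(h,R \right)} = -56 - 7 R$ ($G{\left(h,R \right)} = - 7 \left(R + 8\right) = - 7 \left(8 + R\right) = -56 - 7 R$)
$\left(G{\left(\frac{1}{9},x \right)} - 268\right)^{2} = \left(\left(-56 - -112\right) - 268\right)^{2} = \left(\left(-56 + 112\right) - 268\right)^{2} = \left(56 - 268\right)^{2} = \left(-212\right)^{2} = 44944$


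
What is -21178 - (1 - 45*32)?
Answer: -19739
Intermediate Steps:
-21178 - (1 - 45*32) = -21178 - (1 - 1440) = -21178 - 1*(-1439) = -21178 + 1439 = -19739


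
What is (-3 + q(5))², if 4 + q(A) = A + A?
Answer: 9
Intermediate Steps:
q(A) = -4 + 2*A (q(A) = -4 + (A + A) = -4 + 2*A)
(-3 + q(5))² = (-3 + (-4 + 2*5))² = (-3 + (-4 + 10))² = (-3 + 6)² = 3² = 9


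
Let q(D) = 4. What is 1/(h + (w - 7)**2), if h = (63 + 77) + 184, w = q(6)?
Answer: 1/333 ≈ 0.0030030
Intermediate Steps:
w = 4
h = 324 (h = 140 + 184 = 324)
1/(h + (w - 7)**2) = 1/(324 + (4 - 7)**2) = 1/(324 + (-3)**2) = 1/(324 + 9) = 1/333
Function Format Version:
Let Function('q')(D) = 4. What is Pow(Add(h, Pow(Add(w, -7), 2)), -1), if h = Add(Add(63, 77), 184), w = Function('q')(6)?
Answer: Rational(1, 333) ≈ 0.0030030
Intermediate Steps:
w = 4
h = 324 (h = Add(140, 184) = 324)
Pow(Add(h, Pow(Add(w, -7), 2)), -1) = Pow(Add(324, Pow(Add(4, -7), 2)), -1) = Pow(Add(324, Pow(-3, 2)), -1) = Pow(Add(324, 9), -1) = Pow(333, -1) = Rational(1, 333)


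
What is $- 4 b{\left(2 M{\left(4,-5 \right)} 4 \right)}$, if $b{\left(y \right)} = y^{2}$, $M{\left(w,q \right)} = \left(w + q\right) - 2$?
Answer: $-2304$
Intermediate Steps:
$M{\left(w,q \right)} = -2 + q + w$ ($M{\left(w,q \right)} = \left(q + w\right) - 2 = -2 + q + w$)
$- 4 b{\left(2 M{\left(4,-5 \right)} 4 \right)} = - 4 \left(2 \left(-2 - 5 + 4\right) 4\right)^{2} = - 4 \left(2 \left(-3\right) 4\right)^{2} = - 4 \left(\left(-6\right) 4\right)^{2} = - 4 \left(-24\right)^{2} = \left(-4\right) 576 = -2304$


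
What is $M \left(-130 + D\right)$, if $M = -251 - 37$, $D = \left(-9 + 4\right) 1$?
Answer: $38880$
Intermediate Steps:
$D = -5$ ($D = \left(-5\right) 1 = -5$)
$M = -288$ ($M = -251 - 37 = -288$)
$M \left(-130 + D\right) = - 288 \left(-130 - 5\right) = \left(-288\right) \left(-135\right) = 38880$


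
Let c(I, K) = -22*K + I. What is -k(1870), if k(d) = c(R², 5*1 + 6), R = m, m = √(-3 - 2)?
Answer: 247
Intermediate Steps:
m = I*√5 (m = √(-5) = I*√5 ≈ 2.2361*I)
R = I*√5 ≈ 2.2361*I
c(I, K) = I - 22*K
k(d) = -247 (k(d) = (I*√5)² - 22*(5*1 + 6) = -5 - 22*(5 + 6) = -5 - 22*11 = -5 - 242 = -247)
-k(1870) = -1*(-247) = 247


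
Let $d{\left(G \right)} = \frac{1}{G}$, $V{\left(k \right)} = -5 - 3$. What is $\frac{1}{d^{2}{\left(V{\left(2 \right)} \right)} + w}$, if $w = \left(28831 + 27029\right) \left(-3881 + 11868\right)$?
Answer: $\frac{64}{28553844481} \approx 2.2414 \cdot 10^{-9}$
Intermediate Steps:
$V{\left(k \right)} = -8$
$w = 446153820$ ($w = 55860 \cdot 7987 = 446153820$)
$\frac{1}{d^{2}{\left(V{\left(2 \right)} \right)} + w} = \frac{1}{\left(\frac{1}{-8}\right)^{2} + 446153820} = \frac{1}{\left(- \frac{1}{8}\right)^{2} + 446153820} = \frac{1}{\frac{1}{64} + 446153820} = \frac{1}{\frac{28553844481}{64}} = \frac{64}{28553844481}$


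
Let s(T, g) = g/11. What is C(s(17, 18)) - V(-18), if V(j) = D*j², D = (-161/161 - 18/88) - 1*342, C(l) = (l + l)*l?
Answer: 13455639/121 ≈ 1.1120e+5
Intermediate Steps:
s(T, g) = g/11 (s(T, g) = g*(1/11) = g/11)
C(l) = 2*l² (C(l) = (2*l)*l = 2*l²)
D = -15101/44 (D = (-161*1/161 - 18*1/88) - 342 = (-1 - 9/44) - 342 = -53/44 - 342 = -15101/44 ≈ -343.20)
V(j) = -15101*j²/44
C(s(17, 18)) - V(-18) = 2*((1/11)*18)² - (-15101)*(-18)²/44 = 2*(18/11)² - (-15101)*324/44 = 2*(324/121) - 1*(-1223181/11) = 648/121 + 1223181/11 = 13455639/121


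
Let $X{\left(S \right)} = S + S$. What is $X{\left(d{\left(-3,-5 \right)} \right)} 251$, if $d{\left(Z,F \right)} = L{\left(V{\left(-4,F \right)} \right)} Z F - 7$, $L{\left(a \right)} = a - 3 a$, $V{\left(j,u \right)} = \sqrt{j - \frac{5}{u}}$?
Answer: $-3514 - 15060 i \sqrt{3} \approx -3514.0 - 26085.0 i$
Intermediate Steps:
$L{\left(a \right)} = - 2 a$
$d{\left(Z,F \right)} = -7 - 2 F Z \sqrt{-4 - \frac{5}{F}}$ ($d{\left(Z,F \right)} = - 2 \sqrt{-4 - \frac{5}{F}} Z F - 7 = - 2 Z \sqrt{-4 - \frac{5}{F}} F - 7 = - 2 F Z \sqrt{-4 - \frac{5}{F}} - 7 = -7 - 2 F Z \sqrt{-4 - \frac{5}{F}}$)
$X{\left(S \right)} = 2 S$
$X{\left(d{\left(-3,-5 \right)} \right)} 251 = 2 \left(-7 - \left(-10\right) \left(-3\right) \sqrt{-4 - \frac{5}{-5}}\right) 251 = 2 \left(-7 - \left(-10\right) \left(-3\right) \sqrt{-4 - -1}\right) 251 = 2 \left(-7 - \left(-10\right) \left(-3\right) \sqrt{-4 + 1}\right) 251 = 2 \left(-7 - \left(-10\right) \left(-3\right) \sqrt{-3}\right) 251 = 2 \left(-7 - \left(-10\right) \left(-3\right) i \sqrt{3}\right) 251 = 2 \left(-7 - 30 i \sqrt{3}\right) 251 = \left(-14 - 60 i \sqrt{3}\right) 251 = -3514 - 15060 i \sqrt{3}$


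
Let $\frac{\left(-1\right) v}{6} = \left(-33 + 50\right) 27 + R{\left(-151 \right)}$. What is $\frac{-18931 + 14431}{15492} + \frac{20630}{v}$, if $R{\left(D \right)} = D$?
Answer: $- \frac{13663165}{1192884} \approx -11.454$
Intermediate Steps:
$v = -1848$ ($v = - 6 \left(\left(-33 + 50\right) 27 - 151\right) = - 6 \left(17 \cdot 27 - 151\right) = - 6 \left(459 - 151\right) = \left(-6\right) 308 = -1848$)
$\frac{-18931 + 14431}{15492} + \frac{20630}{v} = \frac{-18931 + 14431}{15492} + \frac{20630}{-1848} = \left(-4500\right) \frac{1}{15492} + 20630 \left(- \frac{1}{1848}\right) = - \frac{375}{1291} - \frac{10315}{924} = - \frac{13663165}{1192884}$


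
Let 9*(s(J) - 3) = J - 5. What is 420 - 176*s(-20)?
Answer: 3428/9 ≈ 380.89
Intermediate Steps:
s(J) = 22/9 + J/9 (s(J) = 3 + (J - 5)/9 = 3 + (-5 + J)/9 = 3 + (-5/9 + J/9) = 22/9 + J/9)
420 - 176*s(-20) = 420 - 176*(22/9 + (1/9)*(-20)) = 420 - 176*(22/9 - 20/9) = 420 - 176*2/9 = 420 - 352/9 = 3428/9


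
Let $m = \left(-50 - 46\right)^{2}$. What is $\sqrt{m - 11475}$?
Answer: $3 i \sqrt{251} \approx 47.529 i$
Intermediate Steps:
$m = 9216$ ($m = \left(-96\right)^{2} = 9216$)
$\sqrt{m - 11475} = \sqrt{9216 - 11475} = \sqrt{-2259} = 3 i \sqrt{251}$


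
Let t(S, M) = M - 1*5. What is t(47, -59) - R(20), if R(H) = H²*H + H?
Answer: -8084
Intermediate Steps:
t(S, M) = -5 + M (t(S, M) = M - 5 = -5 + M)
R(H) = H + H³ (R(H) = H³ + H = H + H³)
t(47, -59) - R(20) = (-5 - 59) - (20 + 20³) = -64 - (20 + 8000) = -64 - 1*8020 = -64 - 8020 = -8084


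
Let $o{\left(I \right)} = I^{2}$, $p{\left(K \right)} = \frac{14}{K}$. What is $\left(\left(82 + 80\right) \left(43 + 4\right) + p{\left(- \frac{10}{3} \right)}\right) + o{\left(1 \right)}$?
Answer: $\frac{38054}{5} \approx 7610.8$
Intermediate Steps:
$\left(\left(82 + 80\right) \left(43 + 4\right) + p{\left(- \frac{10}{3} \right)}\right) + o{\left(1 \right)} = \left(\left(82 + 80\right) \left(43 + 4\right) + \frac{14}{\left(-10\right) \frac{1}{3}}\right) + 1^{2} = \left(162 \cdot 47 + \frac{14}{\left(-10\right) \frac{1}{3}}\right) + 1 = \left(7614 + \frac{14}{- \frac{10}{3}}\right) + 1 = \left(7614 + 14 \left(- \frac{3}{10}\right)\right) + 1 = \left(7614 - \frac{21}{5}\right) + 1 = \frac{38049}{5} + 1 = \frac{38054}{5}$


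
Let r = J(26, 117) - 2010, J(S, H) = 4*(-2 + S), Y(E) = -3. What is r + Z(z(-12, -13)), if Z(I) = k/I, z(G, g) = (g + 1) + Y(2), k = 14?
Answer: -28724/15 ≈ -1914.9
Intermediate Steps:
J(S, H) = -8 + 4*S
z(G, g) = -2 + g (z(G, g) = (g + 1) - 3 = (1 + g) - 3 = -2 + g)
Z(I) = 14/I
r = -1914 (r = (-8 + 4*26) - 2010 = (-8 + 104) - 2010 = 96 - 2010 = -1914)
r + Z(z(-12, -13)) = -1914 + 14/(-2 - 13) = -1914 + 14/(-15) = -1914 + 14*(-1/15) = -1914 - 14/15 = -28724/15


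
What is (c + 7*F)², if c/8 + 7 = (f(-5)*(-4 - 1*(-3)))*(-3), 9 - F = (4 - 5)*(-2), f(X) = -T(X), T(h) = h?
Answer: 12769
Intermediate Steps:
f(X) = -X
F = 7 (F = 9 - (4 - 5)*(-2) = 9 - (-1)*(-2) = 9 - 1*2 = 9 - 2 = 7)
c = 64 (c = -56 + 8*(((-1*(-5))*(-4 - 1*(-3)))*(-3)) = -56 + 8*((5*(-4 + 3))*(-3)) = -56 + 8*((5*(-1))*(-3)) = -56 + 8*(-5*(-3)) = -56 + 8*15 = -56 + 120 = 64)
(c + 7*F)² = (64 + 7*7)² = (64 + 49)² = 113² = 12769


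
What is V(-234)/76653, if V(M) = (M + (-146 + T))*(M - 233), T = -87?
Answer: 218089/76653 ≈ 2.8451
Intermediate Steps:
V(M) = (-233 + M)**2 (V(M) = (M + (-146 - 87))*(M - 233) = (M - 233)*(-233 + M) = (-233 + M)*(-233 + M) = (-233 + M)**2)
V(-234)/76653 = (54289 + (-234)**2 - 466*(-234))/76653 = (54289 + 54756 + 109044)*(1/76653) = 218089*(1/76653) = 218089/76653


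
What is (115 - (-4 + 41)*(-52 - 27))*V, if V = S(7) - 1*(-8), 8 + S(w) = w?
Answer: 21266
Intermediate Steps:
S(w) = -8 + w
V = 7 (V = (-8 + 7) - 1*(-8) = -1 + 8 = 7)
(115 - (-4 + 41)*(-52 - 27))*V = (115 - (-4 + 41)*(-52 - 27))*7 = (115 - 37*(-79))*7 = (115 - 1*(-2923))*7 = (115 + 2923)*7 = 3038*7 = 21266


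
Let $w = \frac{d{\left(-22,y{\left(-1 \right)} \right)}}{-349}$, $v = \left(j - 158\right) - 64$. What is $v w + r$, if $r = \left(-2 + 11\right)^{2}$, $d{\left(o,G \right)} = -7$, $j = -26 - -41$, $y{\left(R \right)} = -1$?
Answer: $\frac{26820}{349} \approx 76.848$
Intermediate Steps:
$j = 15$ ($j = -26 + 41 = 15$)
$v = -207$ ($v = \left(15 - 158\right) - 64 = -143 - 64 = -207$)
$r = 81$ ($r = 9^{2} = 81$)
$w = \frac{7}{349}$ ($w = - \frac{7}{-349} = \left(-7\right) \left(- \frac{1}{349}\right) = \frac{7}{349} \approx 0.020057$)
$v w + r = \left(-207\right) \frac{7}{349} + 81 = - \frac{1449}{349} + 81 = \frac{26820}{349}$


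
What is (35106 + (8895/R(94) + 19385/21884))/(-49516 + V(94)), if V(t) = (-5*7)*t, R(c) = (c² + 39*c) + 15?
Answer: -9616744015193/14464726610568 ≈ -0.66484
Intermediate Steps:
R(c) = 15 + c² + 39*c
V(t) = -35*t
(35106 + (8895/R(94) + 19385/21884))/(-49516 + V(94)) = (35106 + (8895/(15 + 94² + 39*94) + 19385/21884))/(-49516 - 35*94) = (35106 + (8895/(15 + 8836 + 3666) + 19385*(1/21884)))/(-49516 - 3290) = (35106 + (8895/12517 + 19385/21884))/(-52806) = (35106 + (8895*(1/12517) + 19385/21884))*(-1/52806) = (35106 + (8895/12517 + 19385/21884))*(-1/52806) = (35106 + 437300225/273922028)*(-1/52806) = (9616744015193/273922028)*(-1/52806) = -9616744015193/14464726610568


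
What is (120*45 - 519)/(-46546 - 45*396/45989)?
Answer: -224472309/2140621814 ≈ -0.10486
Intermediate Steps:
(120*45 - 519)/(-46546 - 45*396/45989) = (5400 - 519)/(-46546 - 17820*1/45989) = 4881/(-46546 - 17820/45989) = 4881/(-2140621814/45989) = 4881*(-45989/2140621814) = -224472309/2140621814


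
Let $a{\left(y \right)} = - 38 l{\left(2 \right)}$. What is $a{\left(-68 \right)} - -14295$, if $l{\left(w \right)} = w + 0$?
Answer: $14219$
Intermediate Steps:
$l{\left(w \right)} = w$
$a{\left(y \right)} = -76$ ($a{\left(y \right)} = \left(-38\right) 2 = -76$)
$a{\left(-68 \right)} - -14295 = -76 - -14295 = -76 + 14295 = 14219$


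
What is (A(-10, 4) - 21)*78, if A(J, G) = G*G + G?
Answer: -78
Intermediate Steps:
A(J, G) = G + G**2 (A(J, G) = G**2 + G = G + G**2)
(A(-10, 4) - 21)*78 = (4*(1 + 4) - 21)*78 = (4*5 - 21)*78 = (20 - 21)*78 = -1*78 = -78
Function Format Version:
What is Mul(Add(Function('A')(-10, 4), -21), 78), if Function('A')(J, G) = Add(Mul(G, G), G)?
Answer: -78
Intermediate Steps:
Function('A')(J, G) = Add(G, Pow(G, 2)) (Function('A')(J, G) = Add(Pow(G, 2), G) = Add(G, Pow(G, 2)))
Mul(Add(Function('A')(-10, 4), -21), 78) = Mul(Add(Mul(4, Add(1, 4)), -21), 78) = Mul(Add(Mul(4, 5), -21), 78) = Mul(Add(20, -21), 78) = Mul(-1, 78) = -78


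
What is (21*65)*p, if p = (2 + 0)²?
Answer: 5460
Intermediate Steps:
p = 4 (p = 2² = 4)
(21*65)*p = (21*65)*4 = 1365*4 = 5460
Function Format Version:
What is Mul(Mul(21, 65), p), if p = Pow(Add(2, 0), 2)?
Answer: 5460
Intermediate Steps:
p = 4 (p = Pow(2, 2) = 4)
Mul(Mul(21, 65), p) = Mul(Mul(21, 65), 4) = Mul(1365, 4) = 5460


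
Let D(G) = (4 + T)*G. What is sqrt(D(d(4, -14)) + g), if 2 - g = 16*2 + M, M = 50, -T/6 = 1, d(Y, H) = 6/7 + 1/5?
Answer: I*sqrt(100590)/35 ≈ 9.0617*I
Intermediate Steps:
d(Y, H) = 37/35 (d(Y, H) = 6*(1/7) + 1*(1/5) = 6/7 + 1/5 = 37/35)
T = -6 (T = -6*1 = -6)
D(G) = -2*G (D(G) = (4 - 6)*G = -2*G)
g = -80 (g = 2 - (16*2 + 50) = 2 - (32 + 50) = 2 - 1*82 = 2 - 82 = -80)
sqrt(D(d(4, -14)) + g) = sqrt(-2*37/35 - 80) = sqrt(-74/35 - 80) = sqrt(-2874/35) = I*sqrt(100590)/35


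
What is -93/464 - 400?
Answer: -185693/464 ≈ -400.20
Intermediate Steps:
-93/464 - 400 = -185693/464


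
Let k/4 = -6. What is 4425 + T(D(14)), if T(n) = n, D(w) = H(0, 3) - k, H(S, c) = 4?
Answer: 4453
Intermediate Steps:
k = -24 (k = 4*(-6) = -24)
D(w) = 28 (D(w) = 4 - 1*(-24) = 4 + 24 = 28)
4425 + T(D(14)) = 4425 + 28 = 4453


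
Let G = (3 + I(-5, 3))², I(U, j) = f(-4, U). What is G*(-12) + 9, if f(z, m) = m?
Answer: -39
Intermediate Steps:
I(U, j) = U
G = 4 (G = (3 - 5)² = (-2)² = 4)
G*(-12) + 9 = 4*(-12) + 9 = -48 + 9 = -39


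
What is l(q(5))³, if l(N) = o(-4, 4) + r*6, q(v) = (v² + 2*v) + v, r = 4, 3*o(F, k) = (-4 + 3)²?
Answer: 389017/27 ≈ 14408.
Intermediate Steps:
o(F, k) = ⅓ (o(F, k) = (-4 + 3)²/3 = (⅓)*(-1)² = (⅓)*1 = ⅓)
q(v) = v² + 3*v
l(N) = 73/3 (l(N) = ⅓ + 4*6 = ⅓ + 24 = 73/3)
l(q(5))³ = (73/3)³ = 389017/27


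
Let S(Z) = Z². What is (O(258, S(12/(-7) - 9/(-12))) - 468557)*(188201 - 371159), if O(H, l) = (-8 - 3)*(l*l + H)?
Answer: 26506187620016109/307328 ≈ 8.6247e+10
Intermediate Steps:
O(H, l) = -11*H - 11*l² (O(H, l) = -11*(l² + H) = -11*(H + l²) = -11*H - 11*l²)
(O(258, S(12/(-7) - 9/(-12))) - 468557)*(188201 - 371159) = ((-11*258 - 11*(12/(-7) - 9/(-12))⁴) - 468557)*(188201 - 371159) = ((-2838 - 11*(12*(-⅐) - 9*(-1/12))⁴) - 468557)*(-182958) = ((-2838 - 11*(-12/7 + ¾)⁴) - 468557)*(-182958) = ((-2838 - 11*((-27/28)²)²) - 468557)*(-182958) = ((-2838 - 11*(729/784)²) - 468557)*(-182958) = ((-2838 - 11*531441/614656) - 468557)*(-182958) = ((-2838 - 5845851/614656) - 468557)*(-182958) = (-1750239579/614656 - 468557)*(-182958) = -289751610971/614656*(-182958) = 26506187620016109/307328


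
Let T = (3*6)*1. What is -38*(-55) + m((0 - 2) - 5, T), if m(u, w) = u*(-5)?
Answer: 2125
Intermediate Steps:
T = 18 (T = 18*1 = 18)
m(u, w) = -5*u
-38*(-55) + m((0 - 2) - 5, T) = -38*(-55) - 5*((0 - 2) - 5) = 2090 - 5*(-2 - 5) = 2090 - 5*(-7) = 2090 + 35 = 2125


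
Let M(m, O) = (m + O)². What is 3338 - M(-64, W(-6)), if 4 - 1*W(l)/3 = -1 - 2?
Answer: 1489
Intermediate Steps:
W(l) = 21 (W(l) = 12 - 3*(-1 - 2) = 12 - 3*(-3) = 12 + 9 = 21)
M(m, O) = (O + m)²
3338 - M(-64, W(-6)) = 3338 - (21 - 64)² = 3338 - 1*(-43)² = 3338 - 1*1849 = 3338 - 1849 = 1489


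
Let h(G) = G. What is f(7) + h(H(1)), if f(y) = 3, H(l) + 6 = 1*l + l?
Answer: -1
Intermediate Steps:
H(l) = -6 + 2*l (H(l) = -6 + (1*l + l) = -6 + (l + l) = -6 + 2*l)
f(7) + h(H(1)) = 3 + (-6 + 2*1) = 3 + (-6 + 2) = 3 - 4 = -1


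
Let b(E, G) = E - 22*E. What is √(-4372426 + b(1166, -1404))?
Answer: 4*I*√274807 ≈ 2096.9*I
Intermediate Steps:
b(E, G) = -21*E
√(-4372426 + b(1166, -1404)) = √(-4372426 - 21*1166) = √(-4372426 - 24486) = √(-4396912) = 4*I*√274807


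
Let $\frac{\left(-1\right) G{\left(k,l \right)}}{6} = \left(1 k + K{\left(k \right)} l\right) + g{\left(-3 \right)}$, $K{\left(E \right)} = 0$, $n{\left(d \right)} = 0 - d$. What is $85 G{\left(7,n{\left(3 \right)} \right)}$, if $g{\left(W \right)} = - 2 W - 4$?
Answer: $-4590$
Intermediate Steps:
$n{\left(d \right)} = - d$
$g{\left(W \right)} = -4 - 2 W$
$G{\left(k,l \right)} = -12 - 6 k$ ($G{\left(k,l \right)} = - 6 \left(\left(1 k + 0 l\right) - -2\right) = - 6 \left(\left(k + 0\right) + \left(-4 + 6\right)\right) = - 6 \left(k + 2\right) = - 6 \left(2 + k\right) = -12 - 6 k$)
$85 G{\left(7,n{\left(3 \right)} \right)} = 85 \left(-12 - 42\right) = 85 \left(-54\right) = -4590$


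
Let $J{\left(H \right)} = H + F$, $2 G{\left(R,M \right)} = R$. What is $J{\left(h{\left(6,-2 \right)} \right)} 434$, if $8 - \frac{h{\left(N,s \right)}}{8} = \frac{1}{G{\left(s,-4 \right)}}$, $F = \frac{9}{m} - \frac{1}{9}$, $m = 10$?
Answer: $\frac{1421567}{45} \approx 31590.0$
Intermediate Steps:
$G{\left(R,M \right)} = \frac{R}{2}$
$F = \frac{71}{90}$ ($F = \frac{9}{10} - \frac{1}{9} = \frac{71}{90} \approx 0.78889$)
$h{\left(N,s \right)} = 64 - \frac{16}{s}$ ($h{\left(N,s \right)} = 64 - \frac{8}{\frac{1}{2} s} = 64 - 8 \frac{2}{s} = 64 - \frac{16}{s}$)
$J{\left(H \right)} = \frac{71}{90} + H$ ($J{\left(H \right)} = H + \frac{71}{90} = \frac{71}{90} + H$)
$J{\left(h{\left(6,-2 \right)} \right)} 434 = \left(\frac{71}{90} + \left(64 - \frac{16}{-2}\right)\right) 434 = \left(\frac{71}{90} + \left(64 - -8\right)\right) 434 = \left(\frac{71}{90} + \left(64 + 8\right)\right) 434 = \left(\frac{71}{90} + 72\right) 434 = \frac{6551}{90} \cdot 434 = \frac{1421567}{45}$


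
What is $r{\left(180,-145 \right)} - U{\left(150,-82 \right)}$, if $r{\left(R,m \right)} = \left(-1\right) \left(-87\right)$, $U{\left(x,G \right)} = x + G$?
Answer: $19$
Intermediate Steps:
$U{\left(x,G \right)} = G + x$
$r{\left(R,m \right)} = 87$
$r{\left(180,-145 \right)} - U{\left(150,-82 \right)} = 87 - \left(-82 + 150\right) = 87 - 68 = 19$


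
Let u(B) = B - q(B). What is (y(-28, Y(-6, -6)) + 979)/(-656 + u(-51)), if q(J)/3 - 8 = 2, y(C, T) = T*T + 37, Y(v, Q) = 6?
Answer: -1052/737 ≈ -1.4274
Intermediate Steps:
y(C, T) = 37 + T² (y(C, T) = T² + 37 = 37 + T²)
q(J) = 30 (q(J) = 24 + 3*2 = 24 + 6 = 30)
u(B) = -30 + B (u(B) = B - 1*30 = B - 30 = -30 + B)
(y(-28, Y(-6, -6)) + 979)/(-656 + u(-51)) = ((37 + 6²) + 979)/(-656 + (-30 - 51)) = ((37 + 36) + 979)/(-656 - 81) = (73 + 979)/(-737) = 1052*(-1/737) = -1052/737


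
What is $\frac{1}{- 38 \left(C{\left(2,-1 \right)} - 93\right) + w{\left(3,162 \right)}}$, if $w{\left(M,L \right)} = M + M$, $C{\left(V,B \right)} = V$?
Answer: $\frac{1}{3464} \approx 0.00028868$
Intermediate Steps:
$w{\left(M,L \right)} = 2 M$
$\frac{1}{- 38 \left(C{\left(2,-1 \right)} - 93\right) + w{\left(3,162 \right)}} = \frac{1}{- 38 \left(2 - 93\right) + 2 \cdot 3} = \frac{1}{\left(-38\right) \left(-91\right) + 6} = \frac{1}{3458 + 6} = \frac{1}{3464}$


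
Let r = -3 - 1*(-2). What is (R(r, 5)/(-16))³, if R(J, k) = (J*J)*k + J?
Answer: -1/64 ≈ -0.015625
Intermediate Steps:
r = -1 (r = -3 + 2 = -1)
R(J, k) = J + k*J² (R(J, k) = J²*k + J = k*J² + J = J + k*J²)
(R(r, 5)/(-16))³ = (-(1 - 1*5)/(-16))³ = (-(1 - 5)*(-1/16))³ = (-1*(-4)*(-1/16))³ = (4*(-1/16))³ = (-¼)³ = -1/64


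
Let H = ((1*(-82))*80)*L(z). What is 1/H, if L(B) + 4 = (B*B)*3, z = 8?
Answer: -1/1233280 ≈ -8.1085e-7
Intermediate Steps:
L(B) = -4 + 3*B**2 (L(B) = -4 + (B*B)*3 = -4 + B**2*3 = -4 + 3*B**2)
H = -1233280 (H = ((1*(-82))*80)*(-4 + 3*8**2) = (-82*80)*(-4 + 3*64) = -6560*(-4 + 192) = -6560*188 = -1233280)
1/H = 1/(-1233280) = -1/1233280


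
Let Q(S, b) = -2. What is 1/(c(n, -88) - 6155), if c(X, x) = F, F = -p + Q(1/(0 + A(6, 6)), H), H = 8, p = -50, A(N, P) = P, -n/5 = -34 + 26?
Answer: -1/6107 ≈ -0.00016375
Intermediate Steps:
n = 40 (n = -5*(-34 + 26) = -5*(-8) = 40)
F = 48 (F = -1*(-50) - 2 = 50 - 2 = 48)
c(X, x) = 48
1/(c(n, -88) - 6155) = 1/(48 - 6155) = 1/(-6107) = -1/6107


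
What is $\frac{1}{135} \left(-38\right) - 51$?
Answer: $- \frac{6923}{135} \approx -51.281$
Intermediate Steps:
$\frac{1}{135} \left(-38\right) - 51 = - \frac{38}{135} - 51 = - \frac{6923}{135}$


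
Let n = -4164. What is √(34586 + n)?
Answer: √30422 ≈ 174.42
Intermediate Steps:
√(34586 + n) = √(34586 - 4164) = √30422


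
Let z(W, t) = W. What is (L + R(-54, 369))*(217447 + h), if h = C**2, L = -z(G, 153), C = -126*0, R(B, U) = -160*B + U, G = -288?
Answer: 2021604759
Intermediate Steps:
R(B, U) = U - 160*B
C = 0
L = 288 (L = -1*(-288) = 288)
h = 0 (h = 0**2 = 0)
(L + R(-54, 369))*(217447 + h) = (288 + (369 - 160*(-54)))*(217447 + 0) = (288 + (369 + 8640))*217447 = (288 + 9009)*217447 = 9297*217447 = 2021604759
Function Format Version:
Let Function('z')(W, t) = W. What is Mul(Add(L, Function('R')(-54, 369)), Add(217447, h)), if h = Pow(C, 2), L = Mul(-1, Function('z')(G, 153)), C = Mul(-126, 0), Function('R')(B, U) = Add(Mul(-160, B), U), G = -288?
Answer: 2021604759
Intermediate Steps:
Function('R')(B, U) = Add(U, Mul(-160, B))
C = 0
L = 288 (L = Mul(-1, -288) = 288)
h = 0 (h = Pow(0, 2) = 0)
Mul(Add(L, Function('R')(-54, 369)), Add(217447, h)) = Mul(Add(288, Add(369, Mul(-160, -54))), Add(217447, 0)) = Mul(Add(288, Add(369, 8640)), 217447) = Mul(Add(288, 9009), 217447) = Mul(9297, 217447) = 2021604759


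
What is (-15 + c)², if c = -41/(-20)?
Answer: 67081/400 ≈ 167.70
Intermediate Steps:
c = 41/20 (c = -41*(-1/20) = 41/20 ≈ 2.0500)
(-15 + c)² = (-15 + 41/20)² = (-259/20)² = 67081/400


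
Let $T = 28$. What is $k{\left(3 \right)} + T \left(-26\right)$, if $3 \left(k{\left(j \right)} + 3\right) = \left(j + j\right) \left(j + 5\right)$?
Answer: $-715$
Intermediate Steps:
$k{\left(j \right)} = -3 + \frac{2 j \left(5 + j\right)}{3}$ ($k{\left(j \right)} = -3 + \frac{\left(j + j\right) \left(j + 5\right)}{3} = -3 + \frac{2 j \left(5 + j\right)}{3}$)
$k{\left(3 \right)} + T \left(-26\right) = \left(-3 + \frac{2 \cdot 3^{2}}{3} + \frac{10}{3} \cdot 3\right) + 28 \left(-26\right) = \left(-3 + \frac{2}{3} \cdot 9 + 10\right) - 728 = \left(-3 + 6 + 10\right) - 728 = 13 - 728 = -715$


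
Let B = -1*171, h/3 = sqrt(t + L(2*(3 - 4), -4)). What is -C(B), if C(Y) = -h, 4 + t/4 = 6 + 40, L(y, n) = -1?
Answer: 3*sqrt(167) ≈ 38.769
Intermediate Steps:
t = 168 (t = -16 + 4*(6 + 40) = -16 + 4*46 = -16 + 184 = 168)
h = 3*sqrt(167) (h = 3*sqrt(168 - 1) = 3*sqrt(167) ≈ 38.769)
B = -171
C(Y) = -3*sqrt(167)
-C(B) = -(-3)*sqrt(167) = 3*sqrt(167)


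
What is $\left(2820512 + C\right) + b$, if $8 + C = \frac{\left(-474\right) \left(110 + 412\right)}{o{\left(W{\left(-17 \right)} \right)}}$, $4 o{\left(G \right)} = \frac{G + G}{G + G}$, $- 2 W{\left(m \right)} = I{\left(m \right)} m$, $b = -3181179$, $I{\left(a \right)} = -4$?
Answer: $-1350387$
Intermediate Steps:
$W{\left(m \right)} = 2 m$ ($W{\left(m \right)} = - \frac{\left(-4\right) m}{2} = 2 m$)
$o{\left(G \right)} = \frac{1}{4}$ ($o{\left(G \right)} = \frac{\left(G + G\right) \frac{1}{G + G}}{4} = \frac{2 G \frac{1}{2 G}}{4} = \frac{1}{4} \cdot 1 = \frac{1}{4}$)
$C = -989720$ ($C = -8 + - 474 \left(110 + 412\right) \frac{1}{\frac{1}{4}} = -8 + \left(-474\right) 522 \cdot 4 = -8 - 989712 = -989720$)
$\left(2820512 + C\right) + b = \left(2820512 - 989720\right) - 3181179 = 1830792 - 3181179 = -1350387$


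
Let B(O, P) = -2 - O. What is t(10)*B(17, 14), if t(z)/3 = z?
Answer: -570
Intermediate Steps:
t(z) = 3*z
t(10)*B(17, 14) = (3*10)*(-2 - 1*17) = 30*(-2 - 17) = 30*(-19) = -570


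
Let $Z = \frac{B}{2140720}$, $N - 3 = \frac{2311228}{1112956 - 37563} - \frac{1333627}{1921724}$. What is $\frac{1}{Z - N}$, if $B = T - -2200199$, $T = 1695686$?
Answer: $- \frac{221201511423275152}{582937841350769461} \approx -0.37946$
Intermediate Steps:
$B = 3895885$ ($B = 1695686 - -2200199 = 1695686 + 2200199 = 3895885$)
$N = \frac{9207194789257}{2066608537532}$ ($N = 3 + \left(\frac{2311228}{1112956 - 37563} - \frac{1333627}{1921724}\right) = 3 - \left(\frac{1333627}{1921724} - \frac{2311228}{1075393}\right) = 3 + \left(2311228 \cdot \frac{1}{1075393} - \frac{1333627}{1921724}\right) = 3 + \left(\frac{2311228}{1075393} - \frac{1333627}{1921724}\right) = 3 + \frac{3007369176661}{2066608537532} = \frac{9207194789257}{2066608537532} \approx 4.4552$)
$Z = \frac{779177}{428144}$ ($Z = \frac{3895885}{2140720} = 3895885 \cdot \frac{1}{2140720} = \frac{779177}{428144} \approx 1.8199$)
$\frac{1}{Z - N} = \frac{1}{\frac{779177}{428144} - \frac{9207194789257}{2066608537532}} = \frac{1}{- \frac{582937841350769461}{221201511423275152}} = - \frac{221201511423275152}{582937841350769461}$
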